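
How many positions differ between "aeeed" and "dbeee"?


Comparing "aeeed" and "dbeee" position by position:
  Position 0: 'a' vs 'd' => DIFFER
  Position 1: 'e' vs 'b' => DIFFER
  Position 2: 'e' vs 'e' => same
  Position 3: 'e' vs 'e' => same
  Position 4: 'd' vs 'e' => DIFFER
Positions that differ: 3

3


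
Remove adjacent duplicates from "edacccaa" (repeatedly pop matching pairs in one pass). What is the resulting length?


Input: edacccaa
Stack-based adjacent duplicate removal:
  Read 'e': push. Stack: e
  Read 'd': push. Stack: ed
  Read 'a': push. Stack: eda
  Read 'c': push. Stack: edac
  Read 'c': matches stack top 'c' => pop. Stack: eda
  Read 'c': push. Stack: edac
  Read 'a': push. Stack: edaca
  Read 'a': matches stack top 'a' => pop. Stack: edac
Final stack: "edac" (length 4)

4


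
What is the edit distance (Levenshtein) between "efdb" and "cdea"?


Computing edit distance: "efdb" -> "cdea"
DP table:
           c    d    e    a
      0    1    2    3    4
  e   1    1    2    2    3
  f   2    2    2    3    3
  d   3    3    2    3    4
  b   4    4    3    3    4
Edit distance = dp[4][4] = 4

4


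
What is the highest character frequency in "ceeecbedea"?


Input: ceeecbedea
Character counts:
  'a': 1
  'b': 1
  'c': 2
  'd': 1
  'e': 5
Maximum frequency: 5

5


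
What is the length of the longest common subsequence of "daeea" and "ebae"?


LCS of "daeea" and "ebae"
DP table:
           e    b    a    e
      0    0    0    0    0
  d   0    0    0    0    0
  a   0    0    0    1    1
  e   0    1    1    1    2
  e   0    1    1    1    2
  a   0    1    1    2    2
LCS length = dp[5][4] = 2

2


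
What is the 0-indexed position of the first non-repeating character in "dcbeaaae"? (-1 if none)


Input: dcbeaaae
Character frequencies:
  'a': 3
  'b': 1
  'c': 1
  'd': 1
  'e': 2
Scanning left to right for freq == 1:
  Position 0 ('d'): unique! => answer = 0

0


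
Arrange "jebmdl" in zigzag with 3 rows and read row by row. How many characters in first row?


Zigzag "jebmdl" into 3 rows:
Placing characters:
  'j' => row 0
  'e' => row 1
  'b' => row 2
  'm' => row 1
  'd' => row 0
  'l' => row 1
Rows:
  Row 0: "jd"
  Row 1: "eml"
  Row 2: "b"
First row length: 2

2


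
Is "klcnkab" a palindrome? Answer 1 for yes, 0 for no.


Input: klcnkab
Reversed: baknclk
  Compare pos 0 ('k') with pos 6 ('b'): MISMATCH
  Compare pos 1 ('l') with pos 5 ('a'): MISMATCH
  Compare pos 2 ('c') with pos 4 ('k'): MISMATCH
Result: not a palindrome

0


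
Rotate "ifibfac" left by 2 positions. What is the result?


Input: "ifibfac", rotate left by 2
First 2 characters: "if"
Remaining characters: "ibfac"
Concatenate remaining + first: "ibfac" + "if" = "ibfacif"

ibfacif


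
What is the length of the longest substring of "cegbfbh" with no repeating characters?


Input: "cegbfbh"
Sliding window (track last position of each char):
  Position 0 ('c'): window [0,0] length 1 -- new best
  Position 1 ('e'): window [0,1] length 2 -- new best
  Position 2 ('g'): window [0,2] length 3 -- new best
  Position 3 ('b'): window [0,3] length 4 -- new best
  Position 4 ('f'): window [0,4] length 5 -- new best
  Position 5 ('b'): repeat (last at 3), move window start to 4
  Position 5 ('b'): window [4,5] length 2
  Position 6 ('h'): window [4,6] length 3
Longest substring with no repeats: "cegbf" with length 5

5


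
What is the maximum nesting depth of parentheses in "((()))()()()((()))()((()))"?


Input: "((()))()()()((()))()((()))"
Tracking depth:
  Position 0 '(': depth becomes 1
  Position 1 '(': depth becomes 2
  Position 2 '(': depth becomes 3
  Position 3 ')': depth becomes 2
  Position 4 ')': depth becomes 1
  Position 5 ')': depth becomes 0
  Position 6 '(': depth becomes 1
  Position 7 ')': depth becomes 0
  Position 8 '(': depth becomes 1
  Position 9 ')': depth becomes 0
  Position 10 '(': depth becomes 1
  Position 11 ')': depth becomes 0
  Position 12 '(': depth becomes 1
  Position 13 '(': depth becomes 2
  Position 14 '(': depth becomes 3
  Position 15 ')': depth becomes 2
  Position 16 ')': depth becomes 1
  Position 17 ')': depth becomes 0
  Position 18 '(': depth becomes 1
  Position 19 ')': depth becomes 0
  Position 20 '(': depth becomes 1
  Position 21 '(': depth becomes 2
  Position 22 '(': depth becomes 3
  Position 23 ')': depth becomes 2
  Position 24 ')': depth becomes 1
  Position 25 ')': depth becomes 0
Maximum depth reached: 3

3


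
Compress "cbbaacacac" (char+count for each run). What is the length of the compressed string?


Input: cbbaacacac
Runs:
  'c' x 1 => "c1"
  'b' x 2 => "b2"
  'a' x 2 => "a2"
  'c' x 1 => "c1"
  'a' x 1 => "a1"
  'c' x 1 => "c1"
  'a' x 1 => "a1"
  'c' x 1 => "c1"
Compressed: "c1b2a2c1a1c1a1c1"
Compressed length: 16

16


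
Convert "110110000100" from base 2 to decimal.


Input: "110110000100" in base 2
Positional expansion:
  Digit '1' (value 1) x 2^11 = 2048
  Digit '1' (value 1) x 2^10 = 1024
  Digit '0' (value 0) x 2^9 = 0
  Digit '1' (value 1) x 2^8 = 256
  Digit '1' (value 1) x 2^7 = 128
  Digit '0' (value 0) x 2^6 = 0
  Digit '0' (value 0) x 2^5 = 0
  Digit '0' (value 0) x 2^4 = 0
  Digit '0' (value 0) x 2^3 = 0
  Digit '1' (value 1) x 2^2 = 4
  Digit '0' (value 0) x 2^1 = 0
  Digit '0' (value 0) x 2^0 = 0
Sum = 3460

3460


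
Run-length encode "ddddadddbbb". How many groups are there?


Input: ddddadddbbb
Scanning for consecutive runs:
  Group 1: 'd' x 4 (positions 0-3)
  Group 2: 'a' x 1 (positions 4-4)
  Group 3: 'd' x 3 (positions 5-7)
  Group 4: 'b' x 3 (positions 8-10)
Total groups: 4

4


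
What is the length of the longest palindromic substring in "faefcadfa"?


Input: "faefcadfa"
Checking substrings for palindromes:
  No multi-char palindromic substrings found
Longest palindromic substring: "f" with length 1

1


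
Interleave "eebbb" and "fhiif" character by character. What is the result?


Interleaving "eebbb" and "fhiif":
  Position 0: 'e' from first, 'f' from second => "ef"
  Position 1: 'e' from first, 'h' from second => "eh"
  Position 2: 'b' from first, 'i' from second => "bi"
  Position 3: 'b' from first, 'i' from second => "bi"
  Position 4: 'b' from first, 'f' from second => "bf"
Result: efehbibibf

efehbibibf


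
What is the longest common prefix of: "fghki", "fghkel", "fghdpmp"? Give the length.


Words: fghki, fghkel, fghdpmp
  Position 0: all 'f' => match
  Position 1: all 'g' => match
  Position 2: all 'h' => match
  Position 3: ('k', 'k', 'd') => mismatch, stop
LCP = "fgh" (length 3)

3


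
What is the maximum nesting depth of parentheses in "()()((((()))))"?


Input: "()()((((()))))"
Tracking depth:
  Position 0 '(': depth becomes 1
  Position 1 ')': depth becomes 0
  Position 2 '(': depth becomes 1
  Position 3 ')': depth becomes 0
  Position 4 '(': depth becomes 1
  Position 5 '(': depth becomes 2
  Position 6 '(': depth becomes 3
  Position 7 '(': depth becomes 4
  Position 8 '(': depth becomes 5
  Position 9 ')': depth becomes 4
  Position 10 ')': depth becomes 3
  Position 11 ')': depth becomes 2
  Position 12 ')': depth becomes 1
  Position 13 ')': depth becomes 0
Maximum depth reached: 5

5


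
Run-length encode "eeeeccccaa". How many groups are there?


Input: eeeeccccaa
Scanning for consecutive runs:
  Group 1: 'e' x 4 (positions 0-3)
  Group 2: 'c' x 4 (positions 4-7)
  Group 3: 'a' x 2 (positions 8-9)
Total groups: 3

3


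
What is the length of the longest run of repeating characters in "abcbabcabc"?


Input: "abcbabcabc"
Scanning for longest run:
  Position 1 ('b'): new char, reset run to 1
  Position 2 ('c'): new char, reset run to 1
  Position 3 ('b'): new char, reset run to 1
  Position 4 ('a'): new char, reset run to 1
  Position 5 ('b'): new char, reset run to 1
  Position 6 ('c'): new char, reset run to 1
  Position 7 ('a'): new char, reset run to 1
  Position 8 ('b'): new char, reset run to 1
  Position 9 ('c'): new char, reset run to 1
Longest run: 'a' with length 1

1


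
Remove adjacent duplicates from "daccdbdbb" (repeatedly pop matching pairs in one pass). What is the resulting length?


Input: daccdbdbb
Stack-based adjacent duplicate removal:
  Read 'd': push. Stack: d
  Read 'a': push. Stack: da
  Read 'c': push. Stack: dac
  Read 'c': matches stack top 'c' => pop. Stack: da
  Read 'd': push. Stack: dad
  Read 'b': push. Stack: dadb
  Read 'd': push. Stack: dadbd
  Read 'b': push. Stack: dadbdb
  Read 'b': matches stack top 'b' => pop. Stack: dadbd
Final stack: "dadbd" (length 5)

5


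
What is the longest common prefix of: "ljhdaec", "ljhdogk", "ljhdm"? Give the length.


Words: ljhdaec, ljhdogk, ljhdm
  Position 0: all 'l' => match
  Position 1: all 'j' => match
  Position 2: all 'h' => match
  Position 3: all 'd' => match
  Position 4: ('a', 'o', 'm') => mismatch, stop
LCP = "ljhd" (length 4)

4


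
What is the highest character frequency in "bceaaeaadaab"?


Input: bceaaeaadaab
Character counts:
  'a': 6
  'b': 2
  'c': 1
  'd': 1
  'e': 2
Maximum frequency: 6

6


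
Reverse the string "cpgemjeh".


Input: cpgemjeh
Reading characters right to left:
  Position 7: 'h'
  Position 6: 'e'
  Position 5: 'j'
  Position 4: 'm'
  Position 3: 'e'
  Position 2: 'g'
  Position 1: 'p'
  Position 0: 'c'
Reversed: hejmegpc

hejmegpc


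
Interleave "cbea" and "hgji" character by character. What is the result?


Interleaving "cbea" and "hgji":
  Position 0: 'c' from first, 'h' from second => "ch"
  Position 1: 'b' from first, 'g' from second => "bg"
  Position 2: 'e' from first, 'j' from second => "ej"
  Position 3: 'a' from first, 'i' from second => "ai"
Result: chbgejai

chbgejai


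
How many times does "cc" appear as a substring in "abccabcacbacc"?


Searching for "cc" in "abccabcacbacc"
Scanning each position:
  Position 0: "ab" => no
  Position 1: "bc" => no
  Position 2: "cc" => MATCH
  Position 3: "ca" => no
  Position 4: "ab" => no
  Position 5: "bc" => no
  Position 6: "ca" => no
  Position 7: "ac" => no
  Position 8: "cb" => no
  Position 9: "ba" => no
  Position 10: "ac" => no
  Position 11: "cc" => MATCH
Total occurrences: 2

2


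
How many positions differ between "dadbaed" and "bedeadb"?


Comparing "dadbaed" and "bedeadb" position by position:
  Position 0: 'd' vs 'b' => DIFFER
  Position 1: 'a' vs 'e' => DIFFER
  Position 2: 'd' vs 'd' => same
  Position 3: 'b' vs 'e' => DIFFER
  Position 4: 'a' vs 'a' => same
  Position 5: 'e' vs 'd' => DIFFER
  Position 6: 'd' vs 'b' => DIFFER
Positions that differ: 5

5


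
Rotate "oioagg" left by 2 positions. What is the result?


Input: "oioagg", rotate left by 2
First 2 characters: "oi"
Remaining characters: "oagg"
Concatenate remaining + first: "oagg" + "oi" = "oaggoi"

oaggoi


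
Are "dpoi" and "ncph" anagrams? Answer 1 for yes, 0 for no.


Strings: "dpoi", "ncph"
Sorted first:  diop
Sorted second: chnp
Differ at position 0: 'd' vs 'c' => not anagrams

0


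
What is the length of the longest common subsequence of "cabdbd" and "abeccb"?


LCS of "cabdbd" and "abeccb"
DP table:
           a    b    e    c    c    b
      0    0    0    0    0    0    0
  c   0    0    0    0    1    1    1
  a   0    1    1    1    1    1    1
  b   0    1    2    2    2    2    2
  d   0    1    2    2    2    2    2
  b   0    1    2    2    2    2    3
  d   0    1    2    2    2    2    3
LCS length = dp[6][6] = 3

3


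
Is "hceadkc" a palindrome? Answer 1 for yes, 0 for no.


Input: hceadkc
Reversed: ckdaech
  Compare pos 0 ('h') with pos 6 ('c'): MISMATCH
  Compare pos 1 ('c') with pos 5 ('k'): MISMATCH
  Compare pos 2 ('e') with pos 4 ('d'): MISMATCH
Result: not a palindrome

0


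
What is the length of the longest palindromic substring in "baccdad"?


Input: "baccdad"
Checking substrings for palindromes:
  [4:7] "dad" (len 3) => palindrome
  [2:4] "cc" (len 2) => palindrome
Longest palindromic substring: "dad" with length 3

3


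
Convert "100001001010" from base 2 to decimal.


Input: "100001001010" in base 2
Positional expansion:
  Digit '1' (value 1) x 2^11 = 2048
  Digit '0' (value 0) x 2^10 = 0
  Digit '0' (value 0) x 2^9 = 0
  Digit '0' (value 0) x 2^8 = 0
  Digit '0' (value 0) x 2^7 = 0
  Digit '1' (value 1) x 2^6 = 64
  Digit '0' (value 0) x 2^5 = 0
  Digit '0' (value 0) x 2^4 = 0
  Digit '1' (value 1) x 2^3 = 8
  Digit '0' (value 0) x 2^2 = 0
  Digit '1' (value 1) x 2^1 = 2
  Digit '0' (value 0) x 2^0 = 0
Sum = 2122

2122


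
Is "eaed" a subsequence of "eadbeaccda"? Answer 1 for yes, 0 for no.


Check if "eaed" is a subsequence of "eadbeaccda"
Greedy scan:
  Position 0 ('e'): matches sub[0] = 'e'
  Position 1 ('a'): matches sub[1] = 'a'
  Position 2 ('d'): no match needed
  Position 3 ('b'): no match needed
  Position 4 ('e'): matches sub[2] = 'e'
  Position 5 ('a'): no match needed
  Position 6 ('c'): no match needed
  Position 7 ('c'): no match needed
  Position 8 ('d'): matches sub[3] = 'd'
  Position 9 ('a'): no match needed
All 4 characters matched => is a subsequence

1


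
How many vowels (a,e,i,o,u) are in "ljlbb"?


Input: ljlbb
Checking each character:
  'l' at position 0: consonant
  'j' at position 1: consonant
  'l' at position 2: consonant
  'b' at position 3: consonant
  'b' at position 4: consonant
Total vowels: 0

0


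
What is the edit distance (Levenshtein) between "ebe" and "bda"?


Computing edit distance: "ebe" -> "bda"
DP table:
           b    d    a
      0    1    2    3
  e   1    1    2    3
  b   2    1    2    3
  e   3    2    2    3
Edit distance = dp[3][3] = 3

3


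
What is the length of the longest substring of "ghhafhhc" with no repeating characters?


Input: "ghhafhhc"
Sliding window (track last position of each char):
  Position 0 ('g'): window [0,0] length 1 -- new best
  Position 1 ('h'): window [0,1] length 2 -- new best
  Position 2 ('h'): repeat (last at 1), move window start to 2
  Position 2 ('h'): window [2,2] length 1
  Position 3 ('a'): window [2,3] length 2
  Position 4 ('f'): window [2,4] length 3 -- new best
  Position 5 ('h'): repeat (last at 2), move window start to 3
  Position 5 ('h'): window [3,5] length 3
  Position 6 ('h'): repeat (last at 5), move window start to 6
  Position 6 ('h'): window [6,6] length 1
  Position 7 ('c'): window [6,7] length 2
Longest substring with no repeats: "haf" with length 3

3


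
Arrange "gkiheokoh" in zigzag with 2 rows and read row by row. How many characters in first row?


Zigzag "gkiheokoh" into 2 rows:
Placing characters:
  'g' => row 0
  'k' => row 1
  'i' => row 0
  'h' => row 1
  'e' => row 0
  'o' => row 1
  'k' => row 0
  'o' => row 1
  'h' => row 0
Rows:
  Row 0: "giekh"
  Row 1: "khoo"
First row length: 5

5


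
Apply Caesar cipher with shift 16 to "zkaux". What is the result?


Caesar cipher: shift "zkaux" by 16
  'z' (pos 25) + 16 = pos 15 = 'p'
  'k' (pos 10) + 16 = pos 0 = 'a'
  'a' (pos 0) + 16 = pos 16 = 'q'
  'u' (pos 20) + 16 = pos 10 = 'k'
  'x' (pos 23) + 16 = pos 13 = 'n'
Result: paqkn

paqkn


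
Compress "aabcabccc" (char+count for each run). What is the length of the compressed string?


Input: aabcabccc
Runs:
  'a' x 2 => "a2"
  'b' x 1 => "b1"
  'c' x 1 => "c1"
  'a' x 1 => "a1"
  'b' x 1 => "b1"
  'c' x 3 => "c3"
Compressed: "a2b1c1a1b1c3"
Compressed length: 12

12


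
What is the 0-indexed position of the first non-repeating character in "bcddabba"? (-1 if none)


Input: bcddabba
Character frequencies:
  'a': 2
  'b': 3
  'c': 1
  'd': 2
Scanning left to right for freq == 1:
  Position 0 ('b'): freq=3, skip
  Position 1 ('c'): unique! => answer = 1

1


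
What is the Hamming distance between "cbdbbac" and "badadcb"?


Comparing "cbdbbac" and "badadcb" position by position:
  Position 0: 'c' vs 'b' => differ
  Position 1: 'b' vs 'a' => differ
  Position 2: 'd' vs 'd' => same
  Position 3: 'b' vs 'a' => differ
  Position 4: 'b' vs 'd' => differ
  Position 5: 'a' vs 'c' => differ
  Position 6: 'c' vs 'b' => differ
Total differences (Hamming distance): 6

6


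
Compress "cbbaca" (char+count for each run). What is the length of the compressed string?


Input: cbbaca
Runs:
  'c' x 1 => "c1"
  'b' x 2 => "b2"
  'a' x 1 => "a1"
  'c' x 1 => "c1"
  'a' x 1 => "a1"
Compressed: "c1b2a1c1a1"
Compressed length: 10

10


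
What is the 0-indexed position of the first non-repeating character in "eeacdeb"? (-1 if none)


Input: eeacdeb
Character frequencies:
  'a': 1
  'b': 1
  'c': 1
  'd': 1
  'e': 3
Scanning left to right for freq == 1:
  Position 0 ('e'): freq=3, skip
  Position 1 ('e'): freq=3, skip
  Position 2 ('a'): unique! => answer = 2

2


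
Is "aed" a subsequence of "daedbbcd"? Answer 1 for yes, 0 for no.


Check if "aed" is a subsequence of "daedbbcd"
Greedy scan:
  Position 0 ('d'): no match needed
  Position 1 ('a'): matches sub[0] = 'a'
  Position 2 ('e'): matches sub[1] = 'e'
  Position 3 ('d'): matches sub[2] = 'd'
  Position 4 ('b'): no match needed
  Position 5 ('b'): no match needed
  Position 6 ('c'): no match needed
  Position 7 ('d'): no match needed
All 3 characters matched => is a subsequence

1


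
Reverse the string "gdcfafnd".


Input: gdcfafnd
Reading characters right to left:
  Position 7: 'd'
  Position 6: 'n'
  Position 5: 'f'
  Position 4: 'a'
  Position 3: 'f'
  Position 2: 'c'
  Position 1: 'd'
  Position 0: 'g'
Reversed: dnfafcdg

dnfafcdg


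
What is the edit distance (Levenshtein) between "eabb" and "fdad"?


Computing edit distance: "eabb" -> "fdad"
DP table:
           f    d    a    d
      0    1    2    3    4
  e   1    1    2    3    4
  a   2    2    2    2    3
  b   3    3    3    3    3
  b   4    4    4    4    4
Edit distance = dp[4][4] = 4

4


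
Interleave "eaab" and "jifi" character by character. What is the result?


Interleaving "eaab" and "jifi":
  Position 0: 'e' from first, 'j' from second => "ej"
  Position 1: 'a' from first, 'i' from second => "ai"
  Position 2: 'a' from first, 'f' from second => "af"
  Position 3: 'b' from first, 'i' from second => "bi"
Result: ejaiafbi

ejaiafbi


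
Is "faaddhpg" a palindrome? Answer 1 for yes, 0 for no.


Input: faaddhpg
Reversed: gphddaaf
  Compare pos 0 ('f') with pos 7 ('g'): MISMATCH
  Compare pos 1 ('a') with pos 6 ('p'): MISMATCH
  Compare pos 2 ('a') with pos 5 ('h'): MISMATCH
  Compare pos 3 ('d') with pos 4 ('d'): match
Result: not a palindrome

0


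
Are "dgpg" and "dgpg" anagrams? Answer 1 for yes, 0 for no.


Strings: "dgpg", "dgpg"
Sorted first:  dggp
Sorted second: dggp
Sorted forms match => anagrams

1


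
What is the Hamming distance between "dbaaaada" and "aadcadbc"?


Comparing "dbaaaada" and "aadcadbc" position by position:
  Position 0: 'd' vs 'a' => differ
  Position 1: 'b' vs 'a' => differ
  Position 2: 'a' vs 'd' => differ
  Position 3: 'a' vs 'c' => differ
  Position 4: 'a' vs 'a' => same
  Position 5: 'a' vs 'd' => differ
  Position 6: 'd' vs 'b' => differ
  Position 7: 'a' vs 'c' => differ
Total differences (Hamming distance): 7

7


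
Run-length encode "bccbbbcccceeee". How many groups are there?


Input: bccbbbcccceeee
Scanning for consecutive runs:
  Group 1: 'b' x 1 (positions 0-0)
  Group 2: 'c' x 2 (positions 1-2)
  Group 3: 'b' x 3 (positions 3-5)
  Group 4: 'c' x 4 (positions 6-9)
  Group 5: 'e' x 4 (positions 10-13)
Total groups: 5

5


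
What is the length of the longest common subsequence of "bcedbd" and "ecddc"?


LCS of "bcedbd" and "ecddc"
DP table:
           e    c    d    d    c
      0    0    0    0    0    0
  b   0    0    0    0    0    0
  c   0    0    1    1    1    1
  e   0    1    1    1    1    1
  d   0    1    1    2    2    2
  b   0    1    1    2    2    2
  d   0    1    1    2    3    3
LCS length = dp[6][5] = 3

3


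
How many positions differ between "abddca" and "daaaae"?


Comparing "abddca" and "daaaae" position by position:
  Position 0: 'a' vs 'd' => DIFFER
  Position 1: 'b' vs 'a' => DIFFER
  Position 2: 'd' vs 'a' => DIFFER
  Position 3: 'd' vs 'a' => DIFFER
  Position 4: 'c' vs 'a' => DIFFER
  Position 5: 'a' vs 'e' => DIFFER
Positions that differ: 6

6


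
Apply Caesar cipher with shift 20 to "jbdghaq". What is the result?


Caesar cipher: shift "jbdghaq" by 20
  'j' (pos 9) + 20 = pos 3 = 'd'
  'b' (pos 1) + 20 = pos 21 = 'v'
  'd' (pos 3) + 20 = pos 23 = 'x'
  'g' (pos 6) + 20 = pos 0 = 'a'
  'h' (pos 7) + 20 = pos 1 = 'b'
  'a' (pos 0) + 20 = pos 20 = 'u'
  'q' (pos 16) + 20 = pos 10 = 'k'
Result: dvxabuk

dvxabuk


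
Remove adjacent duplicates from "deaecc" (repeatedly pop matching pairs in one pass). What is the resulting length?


Input: deaecc
Stack-based adjacent duplicate removal:
  Read 'd': push. Stack: d
  Read 'e': push. Stack: de
  Read 'a': push. Stack: dea
  Read 'e': push. Stack: deae
  Read 'c': push. Stack: deaec
  Read 'c': matches stack top 'c' => pop. Stack: deae
Final stack: "deae" (length 4)

4


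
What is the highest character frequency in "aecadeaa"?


Input: aecadeaa
Character counts:
  'a': 4
  'c': 1
  'd': 1
  'e': 2
Maximum frequency: 4

4


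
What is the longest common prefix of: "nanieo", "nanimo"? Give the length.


Words: nanieo, nanimo
  Position 0: all 'n' => match
  Position 1: all 'a' => match
  Position 2: all 'n' => match
  Position 3: all 'i' => match
  Position 4: ('e', 'm') => mismatch, stop
LCP = "nani" (length 4)

4


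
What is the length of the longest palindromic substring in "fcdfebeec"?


Input: "fcdfebeec"
Checking substrings for palindromes:
  [4:7] "ebe" (len 3) => palindrome
  [6:8] "ee" (len 2) => palindrome
Longest palindromic substring: "ebe" with length 3

3


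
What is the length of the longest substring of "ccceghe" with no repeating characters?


Input: "ccceghe"
Sliding window (track last position of each char):
  Position 0 ('c'): window [0,0] length 1 -- new best
  Position 1 ('c'): repeat (last at 0), move window start to 1
  Position 1 ('c'): window [1,1] length 1
  Position 2 ('c'): repeat (last at 1), move window start to 2
  Position 2 ('c'): window [2,2] length 1
  Position 3 ('e'): window [2,3] length 2 -- new best
  Position 4 ('g'): window [2,4] length 3 -- new best
  Position 5 ('h'): window [2,5] length 4 -- new best
  Position 6 ('e'): repeat (last at 3), move window start to 4
  Position 6 ('e'): window [4,6] length 3
Longest substring with no repeats: "cegh" with length 4

4


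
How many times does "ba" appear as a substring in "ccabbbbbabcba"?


Searching for "ba" in "ccabbbbbabcba"
Scanning each position:
  Position 0: "cc" => no
  Position 1: "ca" => no
  Position 2: "ab" => no
  Position 3: "bb" => no
  Position 4: "bb" => no
  Position 5: "bb" => no
  Position 6: "bb" => no
  Position 7: "ba" => MATCH
  Position 8: "ab" => no
  Position 9: "bc" => no
  Position 10: "cb" => no
  Position 11: "ba" => MATCH
Total occurrences: 2

2


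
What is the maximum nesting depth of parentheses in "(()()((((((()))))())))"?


Input: "(()()((((((()))))())))"
Tracking depth:
  Position 0 '(': depth becomes 1
  Position 1 '(': depth becomes 2
  Position 2 ')': depth becomes 1
  Position 3 '(': depth becomes 2
  Position 4 ')': depth becomes 1
  Position 5 '(': depth becomes 2
  Position 6 '(': depth becomes 3
  Position 7 '(': depth becomes 4
  Position 8 '(': depth becomes 5
  Position 9 '(': depth becomes 6
  Position 10 '(': depth becomes 7
  Position 11 '(': depth becomes 8
  Position 12 ')': depth becomes 7
  Position 13 ')': depth becomes 6
  Position 14 ')': depth becomes 5
  Position 15 ')': depth becomes 4
  Position 16 ')': depth becomes 3
  Position 17 '(': depth becomes 4
  Position 18 ')': depth becomes 3
  Position 19 ')': depth becomes 2
  Position 20 ')': depth becomes 1
  Position 21 ')': depth becomes 0
Maximum depth reached: 8

8


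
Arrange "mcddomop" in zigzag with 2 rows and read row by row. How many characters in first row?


Zigzag "mcddomop" into 2 rows:
Placing characters:
  'm' => row 0
  'c' => row 1
  'd' => row 0
  'd' => row 1
  'o' => row 0
  'm' => row 1
  'o' => row 0
  'p' => row 1
Rows:
  Row 0: "mdoo"
  Row 1: "cdmp"
First row length: 4

4


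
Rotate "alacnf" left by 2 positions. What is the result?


Input: "alacnf", rotate left by 2
First 2 characters: "al"
Remaining characters: "acnf"
Concatenate remaining + first: "acnf" + "al" = "acnfal"

acnfal


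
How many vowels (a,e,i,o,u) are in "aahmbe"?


Input: aahmbe
Checking each character:
  'a' at position 0: vowel (running total: 1)
  'a' at position 1: vowel (running total: 2)
  'h' at position 2: consonant
  'm' at position 3: consonant
  'b' at position 4: consonant
  'e' at position 5: vowel (running total: 3)
Total vowels: 3

3


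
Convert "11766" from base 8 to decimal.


Input: "11766" in base 8
Positional expansion:
  Digit '1' (value 1) x 8^4 = 4096
  Digit '1' (value 1) x 8^3 = 512
  Digit '7' (value 7) x 8^2 = 448
  Digit '6' (value 6) x 8^1 = 48
  Digit '6' (value 6) x 8^0 = 6
Sum = 5110

5110


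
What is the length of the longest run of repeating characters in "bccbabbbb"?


Input: "bccbabbbb"
Scanning for longest run:
  Position 1 ('c'): new char, reset run to 1
  Position 2 ('c'): continues run of 'c', length=2
  Position 3 ('b'): new char, reset run to 1
  Position 4 ('a'): new char, reset run to 1
  Position 5 ('b'): new char, reset run to 1
  Position 6 ('b'): continues run of 'b', length=2
  Position 7 ('b'): continues run of 'b', length=3
  Position 8 ('b'): continues run of 'b', length=4
Longest run: 'b' with length 4

4


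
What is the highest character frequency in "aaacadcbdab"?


Input: aaacadcbdab
Character counts:
  'a': 5
  'b': 2
  'c': 2
  'd': 2
Maximum frequency: 5

5


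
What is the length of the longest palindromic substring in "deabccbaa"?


Input: "deabccbaa"
Checking substrings for palindromes:
  [2:8] "abccba" (len 6) => palindrome
  [3:7] "bccb" (len 4) => palindrome
  [4:6] "cc" (len 2) => palindrome
  [7:9] "aa" (len 2) => palindrome
Longest palindromic substring: "abccba" with length 6

6


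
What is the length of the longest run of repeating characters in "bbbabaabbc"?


Input: "bbbabaabbc"
Scanning for longest run:
  Position 1 ('b'): continues run of 'b', length=2
  Position 2 ('b'): continues run of 'b', length=3
  Position 3 ('a'): new char, reset run to 1
  Position 4 ('b'): new char, reset run to 1
  Position 5 ('a'): new char, reset run to 1
  Position 6 ('a'): continues run of 'a', length=2
  Position 7 ('b'): new char, reset run to 1
  Position 8 ('b'): continues run of 'b', length=2
  Position 9 ('c'): new char, reset run to 1
Longest run: 'b' with length 3

3


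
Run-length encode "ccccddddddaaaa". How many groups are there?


Input: ccccddddddaaaa
Scanning for consecutive runs:
  Group 1: 'c' x 4 (positions 0-3)
  Group 2: 'd' x 6 (positions 4-9)
  Group 3: 'a' x 4 (positions 10-13)
Total groups: 3

3


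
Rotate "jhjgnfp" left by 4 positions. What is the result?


Input: "jhjgnfp", rotate left by 4
First 4 characters: "jhjg"
Remaining characters: "nfp"
Concatenate remaining + first: "nfp" + "jhjg" = "nfpjhjg"

nfpjhjg


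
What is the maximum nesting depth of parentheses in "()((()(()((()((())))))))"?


Input: "()((()(()((()((())))))))"
Tracking depth:
  Position 0 '(': depth becomes 1
  Position 1 ')': depth becomes 0
  Position 2 '(': depth becomes 1
  Position 3 '(': depth becomes 2
  Position 4 '(': depth becomes 3
  Position 5 ')': depth becomes 2
  Position 6 '(': depth becomes 3
  Position 7 '(': depth becomes 4
  Position 8 ')': depth becomes 3
  Position 9 '(': depth becomes 4
  Position 10 '(': depth becomes 5
  Position 11 '(': depth becomes 6
  Position 12 ')': depth becomes 5
  Position 13 '(': depth becomes 6
  Position 14 '(': depth becomes 7
  Position 15 '(': depth becomes 8
  Position 16 ')': depth becomes 7
  Position 17 ')': depth becomes 6
  Position 18 ')': depth becomes 5
  Position 19 ')': depth becomes 4
  Position 20 ')': depth becomes 3
  Position 21 ')': depth becomes 2
  Position 22 ')': depth becomes 1
  Position 23 ')': depth becomes 0
Maximum depth reached: 8

8


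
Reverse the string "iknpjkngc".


Input: iknpjkngc
Reading characters right to left:
  Position 8: 'c'
  Position 7: 'g'
  Position 6: 'n'
  Position 5: 'k'
  Position 4: 'j'
  Position 3: 'p'
  Position 2: 'n'
  Position 1: 'k'
  Position 0: 'i'
Reversed: cgnkjpnki

cgnkjpnki


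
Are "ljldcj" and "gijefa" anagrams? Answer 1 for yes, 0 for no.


Strings: "ljldcj", "gijefa"
Sorted first:  cdjjll
Sorted second: aefgij
Differ at position 0: 'c' vs 'a' => not anagrams

0


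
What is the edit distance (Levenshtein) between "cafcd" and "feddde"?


Computing edit distance: "cafcd" -> "feddde"
DP table:
           f    e    d    d    d    e
      0    1    2    3    4    5    6
  c   1    1    2    3    4    5    6
  a   2    2    2    3    4    5    6
  f   3    2    3    3    4    5    6
  c   4    3    3    4    4    5    6
  d   5    4    4    3    4    4    5
Edit distance = dp[5][6] = 5

5


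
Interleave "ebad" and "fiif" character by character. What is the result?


Interleaving "ebad" and "fiif":
  Position 0: 'e' from first, 'f' from second => "ef"
  Position 1: 'b' from first, 'i' from second => "bi"
  Position 2: 'a' from first, 'i' from second => "ai"
  Position 3: 'd' from first, 'f' from second => "df"
Result: efbiaidf

efbiaidf


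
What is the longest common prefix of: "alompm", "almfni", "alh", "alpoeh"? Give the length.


Words: alompm, almfni, alh, alpoeh
  Position 0: all 'a' => match
  Position 1: all 'l' => match
  Position 2: ('o', 'm', 'h', 'p') => mismatch, stop
LCP = "al" (length 2)

2


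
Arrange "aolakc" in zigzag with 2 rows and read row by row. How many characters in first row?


Zigzag "aolakc" into 2 rows:
Placing characters:
  'a' => row 0
  'o' => row 1
  'l' => row 0
  'a' => row 1
  'k' => row 0
  'c' => row 1
Rows:
  Row 0: "alk"
  Row 1: "oac"
First row length: 3

3


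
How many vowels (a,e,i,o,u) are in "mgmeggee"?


Input: mgmeggee
Checking each character:
  'm' at position 0: consonant
  'g' at position 1: consonant
  'm' at position 2: consonant
  'e' at position 3: vowel (running total: 1)
  'g' at position 4: consonant
  'g' at position 5: consonant
  'e' at position 6: vowel (running total: 2)
  'e' at position 7: vowel (running total: 3)
Total vowels: 3

3


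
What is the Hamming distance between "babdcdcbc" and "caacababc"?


Comparing "babdcdcbc" and "caacababc" position by position:
  Position 0: 'b' vs 'c' => differ
  Position 1: 'a' vs 'a' => same
  Position 2: 'b' vs 'a' => differ
  Position 3: 'd' vs 'c' => differ
  Position 4: 'c' vs 'a' => differ
  Position 5: 'd' vs 'b' => differ
  Position 6: 'c' vs 'a' => differ
  Position 7: 'b' vs 'b' => same
  Position 8: 'c' vs 'c' => same
Total differences (Hamming distance): 6

6


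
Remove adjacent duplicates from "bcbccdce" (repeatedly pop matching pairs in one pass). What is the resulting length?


Input: bcbccdce
Stack-based adjacent duplicate removal:
  Read 'b': push. Stack: b
  Read 'c': push. Stack: bc
  Read 'b': push. Stack: bcb
  Read 'c': push. Stack: bcbc
  Read 'c': matches stack top 'c' => pop. Stack: bcb
  Read 'd': push. Stack: bcbd
  Read 'c': push. Stack: bcbdc
  Read 'e': push. Stack: bcbdce
Final stack: "bcbdce" (length 6)

6


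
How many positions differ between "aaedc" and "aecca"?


Comparing "aaedc" and "aecca" position by position:
  Position 0: 'a' vs 'a' => same
  Position 1: 'a' vs 'e' => DIFFER
  Position 2: 'e' vs 'c' => DIFFER
  Position 3: 'd' vs 'c' => DIFFER
  Position 4: 'c' vs 'a' => DIFFER
Positions that differ: 4

4


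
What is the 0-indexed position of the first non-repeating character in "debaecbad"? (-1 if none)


Input: debaecbad
Character frequencies:
  'a': 2
  'b': 2
  'c': 1
  'd': 2
  'e': 2
Scanning left to right for freq == 1:
  Position 0 ('d'): freq=2, skip
  Position 1 ('e'): freq=2, skip
  Position 2 ('b'): freq=2, skip
  Position 3 ('a'): freq=2, skip
  Position 4 ('e'): freq=2, skip
  Position 5 ('c'): unique! => answer = 5

5


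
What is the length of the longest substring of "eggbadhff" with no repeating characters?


Input: "eggbadhff"
Sliding window (track last position of each char):
  Position 0 ('e'): window [0,0] length 1 -- new best
  Position 1 ('g'): window [0,1] length 2 -- new best
  Position 2 ('g'): repeat (last at 1), move window start to 2
  Position 2 ('g'): window [2,2] length 1
  Position 3 ('b'): window [2,3] length 2
  Position 4 ('a'): window [2,4] length 3 -- new best
  Position 5 ('d'): window [2,5] length 4 -- new best
  Position 6 ('h'): window [2,6] length 5 -- new best
  Position 7 ('f'): window [2,7] length 6 -- new best
  Position 8 ('f'): repeat (last at 7), move window start to 8
  Position 8 ('f'): window [8,8] length 1
Longest substring with no repeats: "gbadhf" with length 6

6


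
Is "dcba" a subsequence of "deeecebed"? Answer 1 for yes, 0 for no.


Check if "dcba" is a subsequence of "deeecebed"
Greedy scan:
  Position 0 ('d'): matches sub[0] = 'd'
  Position 1 ('e'): no match needed
  Position 2 ('e'): no match needed
  Position 3 ('e'): no match needed
  Position 4 ('c'): matches sub[1] = 'c'
  Position 5 ('e'): no match needed
  Position 6 ('b'): matches sub[2] = 'b'
  Position 7 ('e'): no match needed
  Position 8 ('d'): no match needed
Only matched 3/4 characters => not a subsequence

0


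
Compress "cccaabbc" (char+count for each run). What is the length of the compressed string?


Input: cccaabbc
Runs:
  'c' x 3 => "c3"
  'a' x 2 => "a2"
  'b' x 2 => "b2"
  'c' x 1 => "c1"
Compressed: "c3a2b2c1"
Compressed length: 8

8


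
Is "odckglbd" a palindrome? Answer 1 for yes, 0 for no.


Input: odckglbd
Reversed: dblgkcdo
  Compare pos 0 ('o') with pos 7 ('d'): MISMATCH
  Compare pos 1 ('d') with pos 6 ('b'): MISMATCH
  Compare pos 2 ('c') with pos 5 ('l'): MISMATCH
  Compare pos 3 ('k') with pos 4 ('g'): MISMATCH
Result: not a palindrome

0


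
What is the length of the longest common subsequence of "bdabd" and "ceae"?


LCS of "bdabd" and "ceae"
DP table:
           c    e    a    e
      0    0    0    0    0
  b   0    0    0    0    0
  d   0    0    0    0    0
  a   0    0    0    1    1
  b   0    0    0    1    1
  d   0    0    0    1    1
LCS length = dp[5][4] = 1

1


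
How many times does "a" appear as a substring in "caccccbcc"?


Searching for "a" in "caccccbcc"
Scanning each position:
  Position 0: "c" => no
  Position 1: "a" => MATCH
  Position 2: "c" => no
  Position 3: "c" => no
  Position 4: "c" => no
  Position 5: "c" => no
  Position 6: "b" => no
  Position 7: "c" => no
  Position 8: "c" => no
Total occurrences: 1

1


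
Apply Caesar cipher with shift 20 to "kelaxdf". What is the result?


Caesar cipher: shift "kelaxdf" by 20
  'k' (pos 10) + 20 = pos 4 = 'e'
  'e' (pos 4) + 20 = pos 24 = 'y'
  'l' (pos 11) + 20 = pos 5 = 'f'
  'a' (pos 0) + 20 = pos 20 = 'u'
  'x' (pos 23) + 20 = pos 17 = 'r'
  'd' (pos 3) + 20 = pos 23 = 'x'
  'f' (pos 5) + 20 = pos 25 = 'z'
Result: eyfurxz

eyfurxz


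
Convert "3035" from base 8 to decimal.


Input: "3035" in base 8
Positional expansion:
  Digit '3' (value 3) x 8^3 = 1536
  Digit '0' (value 0) x 8^2 = 0
  Digit '3' (value 3) x 8^1 = 24
  Digit '5' (value 5) x 8^0 = 5
Sum = 1565

1565


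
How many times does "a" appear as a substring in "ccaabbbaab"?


Searching for "a" in "ccaabbbaab"
Scanning each position:
  Position 0: "c" => no
  Position 1: "c" => no
  Position 2: "a" => MATCH
  Position 3: "a" => MATCH
  Position 4: "b" => no
  Position 5: "b" => no
  Position 6: "b" => no
  Position 7: "a" => MATCH
  Position 8: "a" => MATCH
  Position 9: "b" => no
Total occurrences: 4

4


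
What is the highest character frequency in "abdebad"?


Input: abdebad
Character counts:
  'a': 2
  'b': 2
  'd': 2
  'e': 1
Maximum frequency: 2

2


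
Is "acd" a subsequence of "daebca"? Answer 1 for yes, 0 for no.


Check if "acd" is a subsequence of "daebca"
Greedy scan:
  Position 0 ('d'): no match needed
  Position 1 ('a'): matches sub[0] = 'a'
  Position 2 ('e'): no match needed
  Position 3 ('b'): no match needed
  Position 4 ('c'): matches sub[1] = 'c'
  Position 5 ('a'): no match needed
Only matched 2/3 characters => not a subsequence

0


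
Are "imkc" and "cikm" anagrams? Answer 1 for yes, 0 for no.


Strings: "imkc", "cikm"
Sorted first:  cikm
Sorted second: cikm
Sorted forms match => anagrams

1


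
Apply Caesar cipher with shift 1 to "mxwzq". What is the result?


Caesar cipher: shift "mxwzq" by 1
  'm' (pos 12) + 1 = pos 13 = 'n'
  'x' (pos 23) + 1 = pos 24 = 'y'
  'w' (pos 22) + 1 = pos 23 = 'x'
  'z' (pos 25) + 1 = pos 0 = 'a'
  'q' (pos 16) + 1 = pos 17 = 'r'
Result: nyxar

nyxar


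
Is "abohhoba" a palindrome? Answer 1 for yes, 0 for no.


Input: abohhoba
Reversed: abohhoba
  Compare pos 0 ('a') with pos 7 ('a'): match
  Compare pos 1 ('b') with pos 6 ('b'): match
  Compare pos 2 ('o') with pos 5 ('o'): match
  Compare pos 3 ('h') with pos 4 ('h'): match
Result: palindrome

1


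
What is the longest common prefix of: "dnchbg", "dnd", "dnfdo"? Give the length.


Words: dnchbg, dnd, dnfdo
  Position 0: all 'd' => match
  Position 1: all 'n' => match
  Position 2: ('c', 'd', 'f') => mismatch, stop
LCP = "dn" (length 2)

2


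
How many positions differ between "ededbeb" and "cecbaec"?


Comparing "ededbeb" and "cecbaec" position by position:
  Position 0: 'e' vs 'c' => DIFFER
  Position 1: 'd' vs 'e' => DIFFER
  Position 2: 'e' vs 'c' => DIFFER
  Position 3: 'd' vs 'b' => DIFFER
  Position 4: 'b' vs 'a' => DIFFER
  Position 5: 'e' vs 'e' => same
  Position 6: 'b' vs 'c' => DIFFER
Positions that differ: 6

6


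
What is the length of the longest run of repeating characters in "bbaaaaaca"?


Input: "bbaaaaaca"
Scanning for longest run:
  Position 1 ('b'): continues run of 'b', length=2
  Position 2 ('a'): new char, reset run to 1
  Position 3 ('a'): continues run of 'a', length=2
  Position 4 ('a'): continues run of 'a', length=3
  Position 5 ('a'): continues run of 'a', length=4
  Position 6 ('a'): continues run of 'a', length=5
  Position 7 ('c'): new char, reset run to 1
  Position 8 ('a'): new char, reset run to 1
Longest run: 'a' with length 5

5


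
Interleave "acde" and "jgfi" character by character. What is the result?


Interleaving "acde" and "jgfi":
  Position 0: 'a' from first, 'j' from second => "aj"
  Position 1: 'c' from first, 'g' from second => "cg"
  Position 2: 'd' from first, 'f' from second => "df"
  Position 3: 'e' from first, 'i' from second => "ei"
Result: ajcgdfei

ajcgdfei


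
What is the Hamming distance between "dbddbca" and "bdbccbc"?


Comparing "dbddbca" and "bdbccbc" position by position:
  Position 0: 'd' vs 'b' => differ
  Position 1: 'b' vs 'd' => differ
  Position 2: 'd' vs 'b' => differ
  Position 3: 'd' vs 'c' => differ
  Position 4: 'b' vs 'c' => differ
  Position 5: 'c' vs 'b' => differ
  Position 6: 'a' vs 'c' => differ
Total differences (Hamming distance): 7

7


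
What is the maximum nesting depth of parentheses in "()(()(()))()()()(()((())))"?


Input: "()(()(()))()()()(()((())))"
Tracking depth:
  Position 0 '(': depth becomes 1
  Position 1 ')': depth becomes 0
  Position 2 '(': depth becomes 1
  Position 3 '(': depth becomes 2
  Position 4 ')': depth becomes 1
  Position 5 '(': depth becomes 2
  Position 6 '(': depth becomes 3
  Position 7 ')': depth becomes 2
  Position 8 ')': depth becomes 1
  Position 9 ')': depth becomes 0
  Position 10 '(': depth becomes 1
  Position 11 ')': depth becomes 0
  Position 12 '(': depth becomes 1
  Position 13 ')': depth becomes 0
  Position 14 '(': depth becomes 1
  Position 15 ')': depth becomes 0
  Position 16 '(': depth becomes 1
  Position 17 '(': depth becomes 2
  Position 18 ')': depth becomes 1
  Position 19 '(': depth becomes 2
  Position 20 '(': depth becomes 3
  Position 21 '(': depth becomes 4
  Position 22 ')': depth becomes 3
  Position 23 ')': depth becomes 2
  Position 24 ')': depth becomes 1
  Position 25 ')': depth becomes 0
Maximum depth reached: 4

4
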